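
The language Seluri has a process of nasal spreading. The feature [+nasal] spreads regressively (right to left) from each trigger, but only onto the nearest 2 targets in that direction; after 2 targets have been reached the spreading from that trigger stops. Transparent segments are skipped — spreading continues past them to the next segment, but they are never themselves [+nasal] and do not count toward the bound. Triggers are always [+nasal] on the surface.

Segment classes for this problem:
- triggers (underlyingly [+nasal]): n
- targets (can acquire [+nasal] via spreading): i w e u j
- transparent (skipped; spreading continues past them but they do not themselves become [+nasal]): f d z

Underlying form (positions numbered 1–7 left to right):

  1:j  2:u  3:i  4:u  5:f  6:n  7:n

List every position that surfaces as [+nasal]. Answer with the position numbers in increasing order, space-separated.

From /n/ at 6 leftward: 5 /f/ transparent; 4 /u/ → [+nasal]; 3 /i/ → [+nasal]; bound reached.
From /n/ at 7 leftward: 6 /n/ is itself a trigger — this domain ends here.
Targets with no active source: positions 1 2 stay [-nasal].

3 4 6 7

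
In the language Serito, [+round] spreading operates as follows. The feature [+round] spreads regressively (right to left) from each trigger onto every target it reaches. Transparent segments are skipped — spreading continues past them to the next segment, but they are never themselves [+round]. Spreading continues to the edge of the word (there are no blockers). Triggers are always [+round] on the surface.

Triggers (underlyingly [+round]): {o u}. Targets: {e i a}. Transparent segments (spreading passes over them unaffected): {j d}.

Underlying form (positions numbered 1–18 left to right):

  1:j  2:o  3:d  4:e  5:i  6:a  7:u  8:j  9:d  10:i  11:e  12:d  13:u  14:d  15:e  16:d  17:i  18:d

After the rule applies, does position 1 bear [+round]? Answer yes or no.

From /o/ at 2 leftward: 1 /j/ transparent; word edge.
From /u/ at 7 leftward: 6 /a/ → [+round]; 5 /i/ → [+round]; 4 /e/ → [+round]; 3 /d/ transparent; 2 /o/ is itself a trigger — this domain ends here.
From /u/ at 13 leftward: 12 /d/ transparent; 11 /e/ → [+round]; 10 /i/ → [+round]; 9 /d/ transparent; 8 /j/ transparent; 7 /u/ is itself a trigger — this domain ends here.
Targets with no active source: positions 15 17 stay [-round].
[+round] positions on the surface: 2 4 5 6 7 10 11 13.

no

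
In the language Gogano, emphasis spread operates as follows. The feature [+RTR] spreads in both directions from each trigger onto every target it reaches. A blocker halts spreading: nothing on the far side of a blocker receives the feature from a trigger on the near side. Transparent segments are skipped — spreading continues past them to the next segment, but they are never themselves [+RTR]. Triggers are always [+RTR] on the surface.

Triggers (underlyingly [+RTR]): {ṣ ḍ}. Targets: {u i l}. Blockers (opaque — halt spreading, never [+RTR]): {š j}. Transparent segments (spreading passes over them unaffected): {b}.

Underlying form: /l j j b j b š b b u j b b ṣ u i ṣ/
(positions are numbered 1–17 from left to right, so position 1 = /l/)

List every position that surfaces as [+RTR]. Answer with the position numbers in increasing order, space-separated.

From /ṣ/ at 14 rightward: 15 /u/ → [+RTR]; 16 /i/ → [+RTR]; 17 /ṣ/ is itself a trigger — this domain ends here.
From /ṣ/ at 14 leftward: 13 /b/ transparent; 12 /b/ transparent; 11 /j/ blocks.
From /ṣ/ at 17 rightward: word edge.
From /ṣ/ at 17 leftward: 16 /i/ → [+RTR]; 15 /u/ → [+RTR]; 14 /ṣ/ is itself a trigger — this domain ends here.
Targets with no active source: positions 1 10 stay [-emphatic].

14 15 16 17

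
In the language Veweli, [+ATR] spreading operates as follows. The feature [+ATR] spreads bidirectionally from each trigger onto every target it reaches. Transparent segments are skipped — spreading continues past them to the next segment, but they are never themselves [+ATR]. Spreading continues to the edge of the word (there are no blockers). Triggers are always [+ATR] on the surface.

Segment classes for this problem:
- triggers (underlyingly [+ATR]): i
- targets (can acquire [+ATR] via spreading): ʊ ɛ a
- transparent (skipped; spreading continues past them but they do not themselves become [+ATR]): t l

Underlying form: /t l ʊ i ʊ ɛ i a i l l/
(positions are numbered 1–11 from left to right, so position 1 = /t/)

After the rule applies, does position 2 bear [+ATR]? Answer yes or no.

From /i/ at 4 rightward: 5 /ʊ/ → [+ATR]; 6 /ɛ/ → [+ATR]; 7 /i/ is itself a trigger — this domain ends here.
From /i/ at 4 leftward: 3 /ʊ/ → [+ATR]; 2 /l/ transparent; 1 /t/ transparent; word edge.
From /i/ at 7 rightward: 8 /a/ → [+ATR]; 9 /i/ is itself a trigger — this domain ends here.
From /i/ at 7 leftward: 6 /ɛ/ → [+ATR]; 5 /ʊ/ → [+ATR]; 4 /i/ is itself a trigger — this domain ends here.
From /i/ at 9 rightward: 10 /l/ transparent; 11 /l/ transparent; word edge.
From /i/ at 9 leftward: 8 /a/ → [+ATR]; 7 /i/ is itself a trigger — this domain ends here.
[+ATR] positions on the surface: 3 4 5 6 7 8 9.

no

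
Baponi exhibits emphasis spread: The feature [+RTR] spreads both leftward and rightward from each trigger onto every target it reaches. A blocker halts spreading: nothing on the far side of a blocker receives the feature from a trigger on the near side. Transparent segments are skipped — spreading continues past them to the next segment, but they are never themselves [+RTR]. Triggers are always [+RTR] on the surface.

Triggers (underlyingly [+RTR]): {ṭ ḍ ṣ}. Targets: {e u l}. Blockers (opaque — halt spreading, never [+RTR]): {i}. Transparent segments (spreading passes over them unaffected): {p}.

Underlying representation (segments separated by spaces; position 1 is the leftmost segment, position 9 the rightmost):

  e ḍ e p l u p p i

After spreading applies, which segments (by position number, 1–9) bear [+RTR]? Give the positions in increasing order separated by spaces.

1 2 3 5 6

From /ḍ/ at 2 rightward: 3 /e/ → [+RTR]; 4 /p/ transparent; 5 /l/ → [+RTR]; 6 /u/ → [+RTR]; 7 /p/ transparent; 8 /p/ transparent; 9 /i/ blocks.
From /ḍ/ at 2 leftward: 1 /e/ → [+RTR]; word edge.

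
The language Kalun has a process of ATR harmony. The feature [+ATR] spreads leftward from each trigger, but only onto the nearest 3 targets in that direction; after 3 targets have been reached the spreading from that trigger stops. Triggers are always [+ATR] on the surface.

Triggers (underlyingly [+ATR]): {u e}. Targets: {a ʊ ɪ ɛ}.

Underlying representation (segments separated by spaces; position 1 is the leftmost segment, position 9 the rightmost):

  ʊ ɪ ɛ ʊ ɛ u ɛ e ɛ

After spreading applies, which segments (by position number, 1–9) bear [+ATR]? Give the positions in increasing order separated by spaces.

3 4 5 6 7 8

From /u/ at 6 leftward: 5 /ɛ/ → [+ATR]; 4 /ʊ/ → [+ATR]; 3 /ɛ/ → [+ATR]; bound reached.
From /e/ at 8 leftward: 7 /ɛ/ → [+ATR]; 6 /u/ is itself a trigger — this domain ends here.
Targets with no active source: positions 1 2 9 stay [-ATR].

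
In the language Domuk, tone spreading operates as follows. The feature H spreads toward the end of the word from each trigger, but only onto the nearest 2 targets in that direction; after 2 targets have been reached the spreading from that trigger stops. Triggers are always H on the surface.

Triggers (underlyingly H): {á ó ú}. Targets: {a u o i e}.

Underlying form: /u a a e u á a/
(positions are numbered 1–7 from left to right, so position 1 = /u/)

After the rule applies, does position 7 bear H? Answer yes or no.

yes

From /á/ at 6 rightward: 7 /a/ → H; word edge.
Targets with no active source: positions 1 2 3 4 5 stay [-high tone].
H positions on the surface: 6 7.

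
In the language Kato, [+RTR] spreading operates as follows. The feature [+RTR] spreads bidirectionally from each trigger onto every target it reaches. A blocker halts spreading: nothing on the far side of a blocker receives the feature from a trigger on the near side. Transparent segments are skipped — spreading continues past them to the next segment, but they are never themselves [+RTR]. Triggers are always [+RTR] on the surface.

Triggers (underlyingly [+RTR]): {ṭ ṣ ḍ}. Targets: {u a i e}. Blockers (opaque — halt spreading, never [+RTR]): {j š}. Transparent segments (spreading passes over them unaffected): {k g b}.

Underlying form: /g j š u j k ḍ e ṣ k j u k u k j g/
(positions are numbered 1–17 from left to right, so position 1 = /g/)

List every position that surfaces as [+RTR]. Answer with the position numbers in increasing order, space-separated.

7 8 9

From /ḍ/ at 7 rightward: 8 /e/ → [+RTR]; 9 /ṣ/ is itself a trigger — this domain ends here.
From /ḍ/ at 7 leftward: 6 /k/ transparent; 5 /j/ blocks.
From /ṣ/ at 9 rightward: 10 /k/ transparent; 11 /j/ blocks.
From /ṣ/ at 9 leftward: 8 /e/ → [+RTR]; 7 /ḍ/ is itself a trigger — this domain ends here.
Targets with no active source: positions 4 12 14 stay [-emphatic].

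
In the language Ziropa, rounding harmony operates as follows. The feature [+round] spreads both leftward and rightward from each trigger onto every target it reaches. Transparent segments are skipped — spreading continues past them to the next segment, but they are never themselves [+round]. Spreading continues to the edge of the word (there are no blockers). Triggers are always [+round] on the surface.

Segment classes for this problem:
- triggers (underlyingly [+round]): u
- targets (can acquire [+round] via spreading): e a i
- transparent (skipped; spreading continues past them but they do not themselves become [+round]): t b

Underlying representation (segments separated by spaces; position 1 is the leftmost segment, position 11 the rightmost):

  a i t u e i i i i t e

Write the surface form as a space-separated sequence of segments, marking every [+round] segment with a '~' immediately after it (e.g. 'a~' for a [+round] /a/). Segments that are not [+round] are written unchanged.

a~ i~ t u~ e~ i~ i~ i~ i~ t e~

From /u/ at 4 rightward: 5 /e/ → [+round]; 6 /i/ → [+round]; 7 /i/ → [+round]; 8 /i/ → [+round]; 9 /i/ → [+round]; 10 /t/ transparent; 11 /e/ → [+round]; word edge.
From /u/ at 4 leftward: 3 /t/ transparent; 2 /i/ → [+round]; 1 /a/ → [+round]; word edge.
[+round] positions on the surface: 1 2 4 5 6 7 8 9 11.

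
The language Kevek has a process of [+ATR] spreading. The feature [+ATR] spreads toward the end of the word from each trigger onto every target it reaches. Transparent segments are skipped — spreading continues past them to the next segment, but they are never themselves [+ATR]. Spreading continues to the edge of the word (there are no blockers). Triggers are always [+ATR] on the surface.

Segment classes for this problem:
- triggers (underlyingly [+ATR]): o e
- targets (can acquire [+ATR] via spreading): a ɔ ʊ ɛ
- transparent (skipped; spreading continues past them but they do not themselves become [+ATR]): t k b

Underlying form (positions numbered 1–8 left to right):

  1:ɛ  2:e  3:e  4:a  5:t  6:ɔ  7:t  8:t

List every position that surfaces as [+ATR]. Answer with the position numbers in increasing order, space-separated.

From /e/ at 2 rightward: 3 /e/ is itself a trigger — this domain ends here.
From /e/ at 3 rightward: 4 /a/ → [+ATR]; 5 /t/ transparent; 6 /ɔ/ → [+ATR]; 7 /t/ transparent; 8 /t/ transparent; word edge.
Target with no active source: position 1 stays [-ATR].

2 3 4 6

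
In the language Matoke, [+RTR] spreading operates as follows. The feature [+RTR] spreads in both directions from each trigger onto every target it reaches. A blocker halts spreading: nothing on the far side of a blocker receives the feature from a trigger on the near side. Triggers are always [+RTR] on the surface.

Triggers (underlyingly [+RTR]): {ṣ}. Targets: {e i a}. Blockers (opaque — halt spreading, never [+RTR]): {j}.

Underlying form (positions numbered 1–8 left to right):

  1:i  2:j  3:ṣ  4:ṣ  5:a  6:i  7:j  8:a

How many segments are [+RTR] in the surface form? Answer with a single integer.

4

From /ṣ/ at 3 rightward: 4 /ṣ/ is itself a trigger — this domain ends here.
From /ṣ/ at 3 leftward: 2 /j/ blocks.
From /ṣ/ at 4 rightward: 5 /a/ → [+RTR]; 6 /i/ → [+RTR]; 7 /j/ blocks.
From /ṣ/ at 4 leftward: 3 /ṣ/ is itself a trigger — this domain ends here.
Targets with no active source: positions 1 8 stay [-emphatic].
[+RTR] positions on the surface: 3 4 5 6.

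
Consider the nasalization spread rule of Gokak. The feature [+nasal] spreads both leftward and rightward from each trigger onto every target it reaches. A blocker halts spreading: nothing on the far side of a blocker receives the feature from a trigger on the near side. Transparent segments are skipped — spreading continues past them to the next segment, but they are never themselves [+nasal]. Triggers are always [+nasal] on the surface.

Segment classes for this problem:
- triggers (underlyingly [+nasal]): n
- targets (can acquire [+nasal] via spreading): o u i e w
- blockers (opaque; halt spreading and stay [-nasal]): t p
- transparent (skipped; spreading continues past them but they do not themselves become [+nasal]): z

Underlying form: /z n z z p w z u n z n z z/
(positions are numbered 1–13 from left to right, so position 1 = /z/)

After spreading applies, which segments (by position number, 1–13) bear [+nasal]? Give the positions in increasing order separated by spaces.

From /n/ at 2 rightward: 3 /z/ transparent; 4 /z/ transparent; 5 /p/ blocks.
From /n/ at 2 leftward: 1 /z/ transparent; word edge.
From /n/ at 9 rightward: 10 /z/ transparent; 11 /n/ is itself a trigger — this domain ends here.
From /n/ at 9 leftward: 8 /u/ → [+nasal]; 7 /z/ transparent; 6 /w/ → [+nasal]; 5 /p/ blocks.
From /n/ at 11 rightward: 12 /z/ transparent; 13 /z/ transparent; word edge.
From /n/ at 11 leftward: 10 /z/ transparent; 9 /n/ is itself a trigger — this domain ends here.

2 6 8 9 11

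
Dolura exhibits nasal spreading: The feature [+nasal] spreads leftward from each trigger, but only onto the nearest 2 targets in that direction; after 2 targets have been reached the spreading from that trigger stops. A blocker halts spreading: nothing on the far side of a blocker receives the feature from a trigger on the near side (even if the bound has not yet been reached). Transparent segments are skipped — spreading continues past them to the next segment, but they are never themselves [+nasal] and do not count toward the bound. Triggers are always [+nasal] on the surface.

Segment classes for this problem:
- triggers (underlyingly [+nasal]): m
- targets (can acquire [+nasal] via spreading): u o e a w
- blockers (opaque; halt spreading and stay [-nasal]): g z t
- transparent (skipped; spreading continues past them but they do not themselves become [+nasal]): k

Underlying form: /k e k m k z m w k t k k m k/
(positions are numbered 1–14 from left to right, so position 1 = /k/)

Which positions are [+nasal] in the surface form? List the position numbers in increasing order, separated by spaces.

From /m/ at 4 leftward: 3 /k/ transparent; 2 /e/ → [+nasal]; 1 /k/ transparent; word edge.
From /m/ at 7 leftward: 6 /z/ blocks.
From /m/ at 13 leftward: 12 /k/ transparent; 11 /k/ transparent; 10 /t/ blocks.
Target with no active source: position 8 stays [-nasal].

2 4 7 13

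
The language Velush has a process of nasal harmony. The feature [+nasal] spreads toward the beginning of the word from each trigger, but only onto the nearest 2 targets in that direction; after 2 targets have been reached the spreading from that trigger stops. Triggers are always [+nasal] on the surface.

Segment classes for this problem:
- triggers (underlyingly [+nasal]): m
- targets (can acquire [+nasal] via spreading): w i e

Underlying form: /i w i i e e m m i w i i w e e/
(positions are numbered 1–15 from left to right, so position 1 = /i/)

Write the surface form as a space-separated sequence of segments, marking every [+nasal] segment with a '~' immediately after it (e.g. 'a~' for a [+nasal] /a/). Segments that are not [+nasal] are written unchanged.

From /m/ at 7 leftward: 6 /e/ → [+nasal]; 5 /e/ → [+nasal]; bound reached.
From /m/ at 8 leftward: 7 /m/ is itself a trigger — this domain ends here.
Targets with no active source: positions 1 2 3 4 9 10 11 12 13 14 15 stay [-nasal].
[+nasal] positions on the surface: 5 6 7 8.

i w i i e~ e~ m~ m~ i w i i w e e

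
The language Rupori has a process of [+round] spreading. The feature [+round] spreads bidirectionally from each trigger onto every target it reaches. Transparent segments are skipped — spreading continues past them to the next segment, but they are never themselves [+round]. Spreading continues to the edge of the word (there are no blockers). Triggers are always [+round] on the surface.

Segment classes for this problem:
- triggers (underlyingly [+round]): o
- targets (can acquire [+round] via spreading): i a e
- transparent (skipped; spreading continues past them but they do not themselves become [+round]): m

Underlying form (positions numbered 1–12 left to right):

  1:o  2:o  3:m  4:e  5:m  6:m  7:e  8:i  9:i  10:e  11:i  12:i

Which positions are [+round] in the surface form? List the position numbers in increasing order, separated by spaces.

1 2 4 7 8 9 10 11 12

From /o/ at 1 rightward: 2 /o/ is itself a trigger — this domain ends here.
From /o/ at 1 leftward: word edge.
From /o/ at 2 rightward: 3 /m/ transparent; 4 /e/ → [+round]; 5 /m/ transparent; 6 /m/ transparent; 7 /e/ → [+round]; 8 /i/ → [+round]; 9 /i/ → [+round]; 10 /e/ → [+round]; 11 /i/ → [+round]; 12 /i/ → [+round]; word edge.
From /o/ at 2 leftward: 1 /o/ is itself a trigger — this domain ends here.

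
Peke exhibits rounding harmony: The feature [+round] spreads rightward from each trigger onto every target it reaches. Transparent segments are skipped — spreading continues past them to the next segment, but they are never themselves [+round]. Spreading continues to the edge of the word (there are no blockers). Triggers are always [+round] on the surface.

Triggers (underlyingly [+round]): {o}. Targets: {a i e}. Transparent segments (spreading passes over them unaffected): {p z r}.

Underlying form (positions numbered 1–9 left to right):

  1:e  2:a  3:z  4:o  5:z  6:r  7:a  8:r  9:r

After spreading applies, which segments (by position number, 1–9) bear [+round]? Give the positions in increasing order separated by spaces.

From /o/ at 4 rightward: 5 /z/ transparent; 6 /r/ transparent; 7 /a/ → [+round]; 8 /r/ transparent; 9 /r/ transparent; word edge.
Targets with no active source: positions 1 2 stay [-round].

4 7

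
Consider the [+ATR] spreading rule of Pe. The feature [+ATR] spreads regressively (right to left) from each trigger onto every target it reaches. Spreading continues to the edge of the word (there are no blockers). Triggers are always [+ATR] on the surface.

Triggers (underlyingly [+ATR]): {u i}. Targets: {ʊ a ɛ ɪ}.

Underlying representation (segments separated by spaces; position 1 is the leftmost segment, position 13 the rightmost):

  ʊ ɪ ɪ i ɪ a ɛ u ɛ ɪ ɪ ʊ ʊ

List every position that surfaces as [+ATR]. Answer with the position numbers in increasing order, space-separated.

From /i/ at 4 leftward: 3 /ɪ/ → [+ATR]; 2 /ɪ/ → [+ATR]; 1 /ʊ/ → [+ATR]; word edge.
From /u/ at 8 leftward: 7 /ɛ/ → [+ATR]; 6 /a/ → [+ATR]; 5 /ɪ/ → [+ATR]; 4 /i/ is itself a trigger — this domain ends here.
Targets with no active source: positions 9 10 11 12 13 stay [-ATR].

1 2 3 4 5 6 7 8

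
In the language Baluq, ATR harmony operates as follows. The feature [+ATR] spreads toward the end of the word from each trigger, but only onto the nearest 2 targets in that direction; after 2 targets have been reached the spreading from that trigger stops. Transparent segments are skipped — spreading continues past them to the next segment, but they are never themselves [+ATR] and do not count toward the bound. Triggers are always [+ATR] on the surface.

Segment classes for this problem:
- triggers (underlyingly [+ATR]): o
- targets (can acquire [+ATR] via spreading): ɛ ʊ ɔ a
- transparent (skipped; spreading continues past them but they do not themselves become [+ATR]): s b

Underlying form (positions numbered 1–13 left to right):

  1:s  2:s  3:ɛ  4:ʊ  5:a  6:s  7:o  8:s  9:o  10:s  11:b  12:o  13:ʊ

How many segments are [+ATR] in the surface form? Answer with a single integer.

4

From /o/ at 7 rightward: 8 /s/ transparent; 9 /o/ is itself a trigger — this domain ends here.
From /o/ at 9 rightward: 10 /s/ transparent; 11 /b/ transparent; 12 /o/ is itself a trigger — this domain ends here.
From /o/ at 12 rightward: 13 /ʊ/ → [+ATR]; word edge.
Targets with no active source: positions 3 4 5 stay [-ATR].
[+ATR] positions on the surface: 7 9 12 13.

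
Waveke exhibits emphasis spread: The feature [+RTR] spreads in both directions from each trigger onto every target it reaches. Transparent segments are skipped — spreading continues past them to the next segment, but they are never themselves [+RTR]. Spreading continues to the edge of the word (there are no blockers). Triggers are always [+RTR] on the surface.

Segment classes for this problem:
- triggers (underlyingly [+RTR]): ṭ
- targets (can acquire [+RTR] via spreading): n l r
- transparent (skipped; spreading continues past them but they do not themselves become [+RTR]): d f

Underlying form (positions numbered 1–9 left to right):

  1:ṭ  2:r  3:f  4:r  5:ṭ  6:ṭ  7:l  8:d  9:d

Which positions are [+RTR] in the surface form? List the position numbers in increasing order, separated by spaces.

From /ṭ/ at 1 rightward: 2 /r/ → [+RTR]; 3 /f/ transparent; 4 /r/ → [+RTR]; 5 /ṭ/ is itself a trigger — this domain ends here.
From /ṭ/ at 1 leftward: word edge.
From /ṭ/ at 5 rightward: 6 /ṭ/ is itself a trigger — this domain ends here.
From /ṭ/ at 5 leftward: 4 /r/ → [+RTR]; 3 /f/ transparent; 2 /r/ → [+RTR]; 1 /ṭ/ is itself a trigger — this domain ends here.
From /ṭ/ at 6 rightward: 7 /l/ → [+RTR]; 8 /d/ transparent; 9 /d/ transparent; word edge.
From /ṭ/ at 6 leftward: 5 /ṭ/ is itself a trigger — this domain ends here.

1 2 4 5 6 7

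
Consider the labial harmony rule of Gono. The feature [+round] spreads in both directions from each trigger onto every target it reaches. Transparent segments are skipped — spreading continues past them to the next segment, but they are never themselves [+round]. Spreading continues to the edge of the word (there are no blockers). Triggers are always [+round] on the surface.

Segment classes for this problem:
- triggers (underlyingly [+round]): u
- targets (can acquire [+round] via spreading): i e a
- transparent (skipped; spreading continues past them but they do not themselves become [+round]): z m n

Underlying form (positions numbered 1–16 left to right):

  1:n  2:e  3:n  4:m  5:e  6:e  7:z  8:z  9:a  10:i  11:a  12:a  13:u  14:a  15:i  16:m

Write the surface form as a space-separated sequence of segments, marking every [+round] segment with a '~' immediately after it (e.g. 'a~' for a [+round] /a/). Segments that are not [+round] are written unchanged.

From /u/ at 13 rightward: 14 /a/ → [+round]; 15 /i/ → [+round]; 16 /m/ transparent; word edge.
From /u/ at 13 leftward: 12 /a/ → [+round]; 11 /a/ → [+round]; 10 /i/ → [+round]; 9 /a/ → [+round]; 8 /z/ transparent; 7 /z/ transparent; 6 /e/ → [+round]; 5 /e/ → [+round]; 4 /m/ transparent; 3 /n/ transparent; 2 /e/ → [+round]; 1 /n/ transparent; word edge.
[+round] positions on the surface: 2 5 6 9 10 11 12 13 14 15.

n e~ n m e~ e~ z z a~ i~ a~ a~ u~ a~ i~ m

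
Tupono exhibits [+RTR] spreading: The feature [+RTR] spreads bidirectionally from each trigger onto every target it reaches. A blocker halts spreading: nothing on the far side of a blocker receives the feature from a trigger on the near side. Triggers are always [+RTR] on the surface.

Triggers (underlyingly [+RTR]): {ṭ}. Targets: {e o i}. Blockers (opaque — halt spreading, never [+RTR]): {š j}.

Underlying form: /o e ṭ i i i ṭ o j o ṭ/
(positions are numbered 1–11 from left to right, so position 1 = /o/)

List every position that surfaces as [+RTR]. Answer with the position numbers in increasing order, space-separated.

From /ṭ/ at 3 rightward: 4 /i/ → [+RTR]; 5 /i/ → [+RTR]; 6 /i/ → [+RTR]; 7 /ṭ/ is itself a trigger — this domain ends here.
From /ṭ/ at 3 leftward: 2 /e/ → [+RTR]; 1 /o/ → [+RTR]; word edge.
From /ṭ/ at 7 rightward: 8 /o/ → [+RTR]; 9 /j/ blocks.
From /ṭ/ at 7 leftward: 6 /i/ → [+RTR]; 5 /i/ → [+RTR]; 4 /i/ → [+RTR]; 3 /ṭ/ is itself a trigger — this domain ends here.
From /ṭ/ at 11 rightward: word edge.
From /ṭ/ at 11 leftward: 10 /o/ → [+RTR]; 9 /j/ blocks.

1 2 3 4 5 6 7 8 10 11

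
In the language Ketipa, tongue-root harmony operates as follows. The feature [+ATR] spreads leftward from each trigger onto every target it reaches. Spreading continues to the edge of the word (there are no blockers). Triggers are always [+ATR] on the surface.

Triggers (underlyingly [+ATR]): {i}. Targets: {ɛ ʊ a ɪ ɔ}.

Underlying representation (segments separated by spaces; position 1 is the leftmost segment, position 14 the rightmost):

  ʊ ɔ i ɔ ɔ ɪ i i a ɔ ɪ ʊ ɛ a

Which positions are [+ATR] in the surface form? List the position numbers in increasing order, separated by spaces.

1 2 3 4 5 6 7 8

From /i/ at 3 leftward: 2 /ɔ/ → [+ATR]; 1 /ʊ/ → [+ATR]; word edge.
From /i/ at 7 leftward: 6 /ɪ/ → [+ATR]; 5 /ɔ/ → [+ATR]; 4 /ɔ/ → [+ATR]; 3 /i/ is itself a trigger — this domain ends here.
From /i/ at 8 leftward: 7 /i/ is itself a trigger — this domain ends here.
Targets with no active source: positions 9 10 11 12 13 14 stay [-ATR].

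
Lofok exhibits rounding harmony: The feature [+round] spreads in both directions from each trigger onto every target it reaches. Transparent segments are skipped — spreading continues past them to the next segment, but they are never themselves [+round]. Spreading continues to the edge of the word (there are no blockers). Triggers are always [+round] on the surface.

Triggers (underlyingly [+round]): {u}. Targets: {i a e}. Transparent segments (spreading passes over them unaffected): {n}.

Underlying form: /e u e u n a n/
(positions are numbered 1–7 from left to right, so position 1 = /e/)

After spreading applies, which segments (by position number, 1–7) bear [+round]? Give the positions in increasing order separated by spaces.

From /u/ at 2 rightward: 3 /e/ → [+round]; 4 /u/ is itself a trigger — this domain ends here.
From /u/ at 2 leftward: 1 /e/ → [+round]; word edge.
From /u/ at 4 rightward: 5 /n/ transparent; 6 /a/ → [+round]; 7 /n/ transparent; word edge.
From /u/ at 4 leftward: 3 /e/ → [+round]; 2 /u/ is itself a trigger — this domain ends here.

1 2 3 4 6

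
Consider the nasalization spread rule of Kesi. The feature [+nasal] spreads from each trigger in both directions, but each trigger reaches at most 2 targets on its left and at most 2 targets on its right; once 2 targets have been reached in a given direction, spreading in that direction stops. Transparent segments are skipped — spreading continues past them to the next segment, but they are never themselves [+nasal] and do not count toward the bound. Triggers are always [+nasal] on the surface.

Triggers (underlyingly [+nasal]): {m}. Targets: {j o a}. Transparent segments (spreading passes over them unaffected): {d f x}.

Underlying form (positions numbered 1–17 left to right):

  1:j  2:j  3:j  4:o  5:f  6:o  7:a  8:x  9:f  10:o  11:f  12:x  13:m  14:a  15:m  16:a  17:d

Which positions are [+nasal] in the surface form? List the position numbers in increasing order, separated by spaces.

From /m/ at 13 rightward: 14 /a/ → [+nasal]; 15 /m/ is itself a trigger — this domain ends here.
From /m/ at 13 leftward: 12 /x/ transparent; 11 /f/ transparent; 10 /o/ → [+nasal]; 9 /f/ transparent; 8 /x/ transparent; 7 /a/ → [+nasal]; bound reached.
From /m/ at 15 rightward: 16 /a/ → [+nasal]; 17 /d/ transparent; word edge.
From /m/ at 15 leftward: 14 /a/ → [+nasal]; 13 /m/ is itself a trigger — this domain ends here.
Targets with no active source: positions 1 2 3 4 6 stay [-nasal].

7 10 13 14 15 16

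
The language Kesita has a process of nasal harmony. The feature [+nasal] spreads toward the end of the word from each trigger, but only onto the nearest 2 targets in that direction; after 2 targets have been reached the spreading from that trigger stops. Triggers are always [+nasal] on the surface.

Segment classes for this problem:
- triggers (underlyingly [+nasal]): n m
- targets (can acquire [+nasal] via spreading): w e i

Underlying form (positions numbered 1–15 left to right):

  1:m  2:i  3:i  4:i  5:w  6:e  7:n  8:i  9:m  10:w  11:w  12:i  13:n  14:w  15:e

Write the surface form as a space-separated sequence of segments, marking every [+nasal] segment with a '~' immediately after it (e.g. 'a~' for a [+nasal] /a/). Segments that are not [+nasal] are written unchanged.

m~ i~ i~ i w e n~ i~ m~ w~ w~ i n~ w~ e~

From /m/ at 1 rightward: 2 /i/ → [+nasal]; 3 /i/ → [+nasal]; bound reached.
From /n/ at 7 rightward: 8 /i/ → [+nasal]; 9 /m/ is itself a trigger — this domain ends here.
From /m/ at 9 rightward: 10 /w/ → [+nasal]; 11 /w/ → [+nasal]; bound reached.
From /n/ at 13 rightward: 14 /w/ → [+nasal]; 15 /e/ → [+nasal]; bound reached.
Targets with no active source: positions 4 5 6 12 stay [-nasal].
[+nasal] positions on the surface: 1 2 3 7 8 9 10 11 13 14 15.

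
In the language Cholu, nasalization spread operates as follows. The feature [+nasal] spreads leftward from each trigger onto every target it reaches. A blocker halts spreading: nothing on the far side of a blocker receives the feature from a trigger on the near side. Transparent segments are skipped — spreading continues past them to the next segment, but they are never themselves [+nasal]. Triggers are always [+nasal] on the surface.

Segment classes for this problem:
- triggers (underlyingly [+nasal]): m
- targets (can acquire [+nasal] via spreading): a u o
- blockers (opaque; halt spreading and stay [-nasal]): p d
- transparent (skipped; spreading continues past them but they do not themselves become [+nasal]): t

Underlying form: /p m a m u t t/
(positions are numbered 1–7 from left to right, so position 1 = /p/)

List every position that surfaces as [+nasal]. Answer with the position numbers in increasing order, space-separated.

From /m/ at 2 leftward: 1 /p/ blocks.
From /m/ at 4 leftward: 3 /a/ → [+nasal]; 2 /m/ is itself a trigger — this domain ends here.
Target with no active source: position 5 stays [-nasal].

2 3 4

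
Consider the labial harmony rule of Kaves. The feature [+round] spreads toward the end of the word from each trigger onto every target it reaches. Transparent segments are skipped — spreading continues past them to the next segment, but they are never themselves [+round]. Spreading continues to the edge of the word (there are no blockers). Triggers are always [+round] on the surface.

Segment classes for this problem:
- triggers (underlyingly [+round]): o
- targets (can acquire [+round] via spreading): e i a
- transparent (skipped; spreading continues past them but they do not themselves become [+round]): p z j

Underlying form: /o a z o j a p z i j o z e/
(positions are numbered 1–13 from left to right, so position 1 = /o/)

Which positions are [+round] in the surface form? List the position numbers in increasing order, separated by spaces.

1 2 4 6 9 11 13

From /o/ at 1 rightward: 2 /a/ → [+round]; 3 /z/ transparent; 4 /o/ is itself a trigger — this domain ends here.
From /o/ at 4 rightward: 5 /j/ transparent; 6 /a/ → [+round]; 7 /p/ transparent; 8 /z/ transparent; 9 /i/ → [+round]; 10 /j/ transparent; 11 /o/ is itself a trigger — this domain ends here.
From /o/ at 11 rightward: 12 /z/ transparent; 13 /e/ → [+round]; word edge.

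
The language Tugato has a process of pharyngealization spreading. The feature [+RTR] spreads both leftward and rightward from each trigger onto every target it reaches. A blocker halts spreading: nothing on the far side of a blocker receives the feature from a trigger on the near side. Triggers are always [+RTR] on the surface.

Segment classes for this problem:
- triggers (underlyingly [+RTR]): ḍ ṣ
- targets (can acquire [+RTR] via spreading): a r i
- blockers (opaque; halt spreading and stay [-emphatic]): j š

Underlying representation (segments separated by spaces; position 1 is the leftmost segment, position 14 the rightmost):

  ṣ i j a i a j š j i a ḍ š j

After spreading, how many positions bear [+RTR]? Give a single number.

From /ṣ/ at 1 rightward: 2 /i/ → [+RTR]; 3 /j/ blocks.
From /ṣ/ at 1 leftward: word edge.
From /ḍ/ at 12 rightward: 13 /š/ blocks.
From /ḍ/ at 12 leftward: 11 /a/ → [+RTR]; 10 /i/ → [+RTR]; 9 /j/ blocks.
Targets with no active source: positions 4 5 6 stay [-emphatic].
[+RTR] positions on the surface: 1 2 10 11 12.

5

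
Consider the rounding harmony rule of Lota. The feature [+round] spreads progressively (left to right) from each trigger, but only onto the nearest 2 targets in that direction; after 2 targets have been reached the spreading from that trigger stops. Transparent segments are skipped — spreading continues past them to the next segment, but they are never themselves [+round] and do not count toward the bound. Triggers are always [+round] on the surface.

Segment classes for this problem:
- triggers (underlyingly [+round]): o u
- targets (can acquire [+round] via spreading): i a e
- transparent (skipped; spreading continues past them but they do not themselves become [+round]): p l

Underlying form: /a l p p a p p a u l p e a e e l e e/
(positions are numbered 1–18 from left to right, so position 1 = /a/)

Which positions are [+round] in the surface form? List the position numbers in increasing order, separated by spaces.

9 12 13

From /u/ at 9 rightward: 10 /l/ transparent; 11 /p/ transparent; 12 /e/ → [+round]; 13 /a/ → [+round]; bound reached.
Targets with no active source: positions 1 5 8 14 15 17 18 stay [-round].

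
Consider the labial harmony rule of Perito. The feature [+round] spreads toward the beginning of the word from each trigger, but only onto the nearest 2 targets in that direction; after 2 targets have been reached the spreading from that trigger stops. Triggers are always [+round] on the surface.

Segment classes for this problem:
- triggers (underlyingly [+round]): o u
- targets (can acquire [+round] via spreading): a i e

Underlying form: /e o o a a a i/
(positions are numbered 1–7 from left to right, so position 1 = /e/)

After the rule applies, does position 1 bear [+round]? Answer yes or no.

yes

From /o/ at 2 leftward: 1 /e/ → [+round]; word edge.
From /o/ at 3 leftward: 2 /o/ is itself a trigger — this domain ends here.
Targets with no active source: positions 4 5 6 7 stay [-round].
[+round] positions on the surface: 1 2 3.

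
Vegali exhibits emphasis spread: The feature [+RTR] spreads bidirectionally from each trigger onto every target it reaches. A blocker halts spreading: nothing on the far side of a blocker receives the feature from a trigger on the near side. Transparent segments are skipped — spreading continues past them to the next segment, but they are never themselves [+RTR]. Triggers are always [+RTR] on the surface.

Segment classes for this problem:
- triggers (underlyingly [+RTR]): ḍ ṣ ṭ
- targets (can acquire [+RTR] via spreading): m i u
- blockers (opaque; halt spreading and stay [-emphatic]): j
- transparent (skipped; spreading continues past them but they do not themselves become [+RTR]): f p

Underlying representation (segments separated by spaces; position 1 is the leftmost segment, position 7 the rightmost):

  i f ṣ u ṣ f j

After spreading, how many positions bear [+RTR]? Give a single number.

4

From /ṣ/ at 3 rightward: 4 /u/ → [+RTR]; 5 /ṣ/ is itself a trigger — this domain ends here.
From /ṣ/ at 3 leftward: 2 /f/ transparent; 1 /i/ → [+RTR]; word edge.
From /ṣ/ at 5 rightward: 6 /f/ transparent; 7 /j/ blocks.
From /ṣ/ at 5 leftward: 4 /u/ → [+RTR]; 3 /ṣ/ is itself a trigger — this domain ends here.
[+RTR] positions on the surface: 1 3 4 5.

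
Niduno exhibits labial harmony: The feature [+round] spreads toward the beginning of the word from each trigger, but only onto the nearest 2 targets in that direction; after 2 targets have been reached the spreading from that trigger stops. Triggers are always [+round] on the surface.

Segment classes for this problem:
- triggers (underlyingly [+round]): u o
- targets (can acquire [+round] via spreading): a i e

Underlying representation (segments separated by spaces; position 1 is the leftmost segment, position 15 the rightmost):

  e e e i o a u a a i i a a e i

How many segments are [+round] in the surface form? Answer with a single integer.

5

From /o/ at 5 leftward: 4 /i/ → [+round]; 3 /e/ → [+round]; bound reached.
From /u/ at 7 leftward: 6 /a/ → [+round]; 5 /o/ is itself a trigger — this domain ends here.
Targets with no active source: positions 1 2 8 9 10 11 12 13 14 15 stay [-round].
[+round] positions on the surface: 3 4 5 6 7.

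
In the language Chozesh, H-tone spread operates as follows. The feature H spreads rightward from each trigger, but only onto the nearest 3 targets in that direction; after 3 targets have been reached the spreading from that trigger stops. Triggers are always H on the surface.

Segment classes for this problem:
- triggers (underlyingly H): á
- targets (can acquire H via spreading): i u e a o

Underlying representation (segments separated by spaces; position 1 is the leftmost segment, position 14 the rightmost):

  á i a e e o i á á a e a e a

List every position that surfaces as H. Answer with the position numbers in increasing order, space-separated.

From /á/ at 1 rightward: 2 /i/ → H; 3 /a/ → H; 4 /e/ → H; bound reached.
From /á/ at 8 rightward: 9 /á/ is itself a trigger — this domain ends here.
From /á/ at 9 rightward: 10 /a/ → H; 11 /e/ → H; 12 /a/ → H; bound reached.
Targets with no active source: positions 5 6 7 13 14 stay [-high tone].

1 2 3 4 8 9 10 11 12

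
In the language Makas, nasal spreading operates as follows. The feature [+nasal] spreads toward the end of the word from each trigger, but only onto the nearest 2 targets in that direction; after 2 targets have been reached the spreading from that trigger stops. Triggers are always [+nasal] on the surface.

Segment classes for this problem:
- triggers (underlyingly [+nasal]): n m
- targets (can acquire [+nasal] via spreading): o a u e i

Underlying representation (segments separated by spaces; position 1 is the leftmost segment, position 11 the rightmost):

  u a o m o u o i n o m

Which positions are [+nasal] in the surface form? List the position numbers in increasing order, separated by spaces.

From /m/ at 4 rightward: 5 /o/ → [+nasal]; 6 /u/ → [+nasal]; bound reached.
From /n/ at 9 rightward: 10 /o/ → [+nasal]; 11 /m/ is itself a trigger — this domain ends here.
From /m/ at 11 rightward: word edge.
Targets with no active source: positions 1 2 3 7 8 stay [-nasal].

4 5 6 9 10 11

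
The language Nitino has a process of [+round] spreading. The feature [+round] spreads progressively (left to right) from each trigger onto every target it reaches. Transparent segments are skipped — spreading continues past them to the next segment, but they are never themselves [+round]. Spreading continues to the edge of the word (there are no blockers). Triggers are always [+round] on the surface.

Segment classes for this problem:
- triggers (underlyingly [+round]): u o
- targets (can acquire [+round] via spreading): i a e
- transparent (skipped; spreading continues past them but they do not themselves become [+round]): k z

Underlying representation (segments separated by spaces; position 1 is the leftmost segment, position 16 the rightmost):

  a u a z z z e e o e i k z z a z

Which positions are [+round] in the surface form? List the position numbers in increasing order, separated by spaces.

From /u/ at 2 rightward: 3 /a/ → [+round]; 4 /z/ transparent; 5 /z/ transparent; 6 /z/ transparent; 7 /e/ → [+round]; 8 /e/ → [+round]; 9 /o/ is itself a trigger — this domain ends here.
From /o/ at 9 rightward: 10 /e/ → [+round]; 11 /i/ → [+round]; 12 /k/ transparent; 13 /z/ transparent; 14 /z/ transparent; 15 /a/ → [+round]; 16 /z/ transparent; word edge.
Target with no active source: position 1 stays [-round].

2 3 7 8 9 10 11 15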